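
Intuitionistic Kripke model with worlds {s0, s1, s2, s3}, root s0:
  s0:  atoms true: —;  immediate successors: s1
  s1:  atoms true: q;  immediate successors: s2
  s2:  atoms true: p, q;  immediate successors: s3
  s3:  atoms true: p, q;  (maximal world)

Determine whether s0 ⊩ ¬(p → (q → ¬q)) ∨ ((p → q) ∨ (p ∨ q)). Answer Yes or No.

s0 ⊩ ¬(p → (q → ¬q)) ∨ ((p → q) ∨ (p ∨ q)) via the disjunct ¬(p → (q → ¬q)).

Yes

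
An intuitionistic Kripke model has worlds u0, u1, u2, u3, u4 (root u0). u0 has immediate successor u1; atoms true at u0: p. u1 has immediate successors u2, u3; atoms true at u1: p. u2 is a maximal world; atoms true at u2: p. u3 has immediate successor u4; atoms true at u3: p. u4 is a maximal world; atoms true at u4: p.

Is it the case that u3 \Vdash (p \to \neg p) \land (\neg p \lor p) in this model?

u3 \nVdash (p \to \neg p) \land (\neg p \lor p) since u3 fails p \to \neg p.

No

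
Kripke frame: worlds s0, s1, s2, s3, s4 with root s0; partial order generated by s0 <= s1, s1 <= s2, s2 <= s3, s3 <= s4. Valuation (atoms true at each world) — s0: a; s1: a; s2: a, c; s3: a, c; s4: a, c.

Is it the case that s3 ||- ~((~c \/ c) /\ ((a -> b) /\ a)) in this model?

Yes

s3 ||- ~((~c \/ c) /\ ((a -> b) /\ a)): no world accessible from s3 forces (~c \/ c) /\ ((a -> b) /\ a).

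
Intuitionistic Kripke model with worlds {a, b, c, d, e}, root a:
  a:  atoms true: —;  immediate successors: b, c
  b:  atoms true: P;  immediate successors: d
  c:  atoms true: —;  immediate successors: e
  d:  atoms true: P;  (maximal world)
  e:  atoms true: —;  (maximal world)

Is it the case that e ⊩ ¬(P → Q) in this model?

e ⊮ ¬(P → Q) since e is accessible from e and e ⊩ P → Q.
e ⊩ P → Q vacuously: no world accessible from e forces the antecedent P.

No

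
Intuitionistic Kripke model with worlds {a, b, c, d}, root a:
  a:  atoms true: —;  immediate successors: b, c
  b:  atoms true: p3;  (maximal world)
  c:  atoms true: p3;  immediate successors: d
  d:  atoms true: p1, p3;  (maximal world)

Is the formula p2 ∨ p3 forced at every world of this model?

Not every world: a ⊮ p2 ∨ p3.
a ⊮ p2 ∨ p3: neither disjunct is forced at a.
a lacks atom p2, so a ⊮ p2.

No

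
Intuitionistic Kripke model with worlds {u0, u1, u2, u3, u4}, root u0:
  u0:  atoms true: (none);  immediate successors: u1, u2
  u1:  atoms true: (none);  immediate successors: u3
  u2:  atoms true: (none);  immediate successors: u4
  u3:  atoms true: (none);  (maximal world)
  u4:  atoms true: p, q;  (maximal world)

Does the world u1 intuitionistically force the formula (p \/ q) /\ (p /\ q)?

No

u1 ||-/- (p \/ q) /\ (p /\ q) since u1 fails p \/ q.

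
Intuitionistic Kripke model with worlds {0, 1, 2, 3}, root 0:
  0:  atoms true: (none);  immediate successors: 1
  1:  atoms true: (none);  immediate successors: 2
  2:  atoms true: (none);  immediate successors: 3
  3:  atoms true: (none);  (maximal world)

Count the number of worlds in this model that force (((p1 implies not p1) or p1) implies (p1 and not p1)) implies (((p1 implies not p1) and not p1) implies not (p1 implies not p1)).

4

0: forces it.
1: forces it.
2: forces it.
3: forces it.
Worlds forcing the formula: {0, 1, 2, 3}.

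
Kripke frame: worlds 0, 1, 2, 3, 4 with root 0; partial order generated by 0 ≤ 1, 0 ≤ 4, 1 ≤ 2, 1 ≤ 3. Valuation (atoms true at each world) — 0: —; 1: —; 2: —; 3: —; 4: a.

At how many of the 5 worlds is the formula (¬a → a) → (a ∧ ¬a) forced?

3

0: does not force it — 0 ⊮ (¬a → a) → (a ∧ ¬a): at the accessible world 4, 4 ⊩ ¬a → a but 4 ⊮ a ∧ ¬a.
1: forces it.
2: forces it.
3: forces it.
4: does not force it — 4 ⊮ (¬a → a) → (a ∧ ¬a): already at 4 itself, 4 ⊩ ¬a → a but 4 ⊮ a ∧ ¬a.
Worlds forcing the formula: {1, 2, 3}.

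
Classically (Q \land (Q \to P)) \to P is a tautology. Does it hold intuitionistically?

This is modus ponens in implicational form, which is intuitionistically derivable.
If a world forces Q and Q \to P, then applying the implication at that world (which is accessible from itself) gives P.

Yes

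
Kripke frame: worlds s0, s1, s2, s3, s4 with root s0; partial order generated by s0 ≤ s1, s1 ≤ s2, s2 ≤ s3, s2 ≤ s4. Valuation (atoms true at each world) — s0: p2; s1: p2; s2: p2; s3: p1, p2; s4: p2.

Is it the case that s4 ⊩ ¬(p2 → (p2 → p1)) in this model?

Yes

s4 ⊩ ¬(p2 → (p2 → p1)): no world accessible from s4 forces p2 → (p2 → p1).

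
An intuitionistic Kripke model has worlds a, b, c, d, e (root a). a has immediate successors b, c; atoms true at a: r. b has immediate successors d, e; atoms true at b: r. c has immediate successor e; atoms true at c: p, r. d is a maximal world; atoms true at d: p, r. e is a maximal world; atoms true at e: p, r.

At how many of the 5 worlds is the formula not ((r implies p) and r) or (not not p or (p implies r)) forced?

5

a: forces it.
b: forces it.
c: forces it.
d: forces it.
e: forces it.
Worlds forcing the formula: {a, b, c, d, e}.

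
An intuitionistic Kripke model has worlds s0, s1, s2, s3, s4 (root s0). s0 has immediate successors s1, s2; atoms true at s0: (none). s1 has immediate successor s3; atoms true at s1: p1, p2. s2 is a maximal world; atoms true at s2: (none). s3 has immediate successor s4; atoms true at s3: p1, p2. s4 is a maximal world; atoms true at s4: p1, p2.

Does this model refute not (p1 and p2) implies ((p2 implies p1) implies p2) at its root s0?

Yes

s0 does not force not (p1 and p2) implies ((p2 implies p1) implies p2): at the accessible world s2, s2 forces not (p1 and p2) but s2 does not force (p2 implies p1) implies p2.
s2 does not force (p2 implies p1) implies p2: already at s2 itself, s2 forces p2 implies p1 but s2 does not force p2.
s2 lacks atom p2, so s2 does not force p2.
So the root s0 does not force not (p1 and p2) implies ((p2 implies p1) implies p2); the model is a countermodel.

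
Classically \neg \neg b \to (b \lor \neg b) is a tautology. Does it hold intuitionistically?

No

This is a variant of double-negation elimination (deriving excluded middle from double negation), which is not intuitionistically valid.
A Kripke countermodel: worlds u, v; order generated by u \le v; atoms true at each world — u:{}; v:{b}.
u \nVdash \neg \neg b \to (b \lor \neg b): already at u itself, u \Vdash \neg \neg b but u \nVdash b \lor \neg b.
u \nVdash b \lor \neg b: neither disjunct is forced at u.
u lacks atom b, so u \nVdash b.
So the root u does not force the formula.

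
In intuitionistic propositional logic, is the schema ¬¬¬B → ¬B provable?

Yes

This is triple-negation reduction, which is intuitionistically derivable.
Assume ¬¬¬B and suppose B. Then ¬¬B (double-negation introduction), contradicting ¬¬¬B. So ¬B.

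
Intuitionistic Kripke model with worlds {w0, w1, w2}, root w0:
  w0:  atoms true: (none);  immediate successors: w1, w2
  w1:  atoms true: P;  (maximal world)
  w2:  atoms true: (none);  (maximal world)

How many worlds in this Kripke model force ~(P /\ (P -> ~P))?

w0: forces it.
w1: forces it.
w2: forces it.
Worlds forcing the formula: {w0, w1, w2}.

3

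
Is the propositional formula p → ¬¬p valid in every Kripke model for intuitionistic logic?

Yes

This is double-negation introduction, which is intuitionistically derivable.
If a world forces p then every accessible world forces p (persistence), so none forces ¬p; hence ¬¬p.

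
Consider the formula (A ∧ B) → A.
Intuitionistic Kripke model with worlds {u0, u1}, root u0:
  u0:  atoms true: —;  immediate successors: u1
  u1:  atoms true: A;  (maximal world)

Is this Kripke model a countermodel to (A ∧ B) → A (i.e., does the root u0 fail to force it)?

No

u0 ⊩ (A ∧ B) → A vacuously: no world accessible from u0 forces the antecedent A ∧ B.
So the root u0 forces (A ∧ B) → A; the model is not a countermodel.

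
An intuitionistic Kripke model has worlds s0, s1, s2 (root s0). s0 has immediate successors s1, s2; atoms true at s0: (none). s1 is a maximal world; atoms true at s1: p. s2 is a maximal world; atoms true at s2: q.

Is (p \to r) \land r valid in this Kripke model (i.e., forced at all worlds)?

No

Not every world: s0 \nVdash (p \to r) \land r.
s0 \nVdash (p \to r) \land r since s0 fails p \to r.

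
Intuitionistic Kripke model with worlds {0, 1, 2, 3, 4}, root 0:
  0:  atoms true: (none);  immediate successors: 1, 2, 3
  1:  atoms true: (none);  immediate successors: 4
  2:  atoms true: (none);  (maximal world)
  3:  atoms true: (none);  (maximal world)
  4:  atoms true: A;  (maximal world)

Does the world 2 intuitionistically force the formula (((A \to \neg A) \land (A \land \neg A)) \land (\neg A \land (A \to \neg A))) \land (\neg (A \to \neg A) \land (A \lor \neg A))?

2 \nVdash (((A \to \neg A) \land (A \land \neg A)) \land (\neg A \land (A \to \neg A))) \land (\neg (A \to \neg A) \land (A \lor \neg A)) since 2 fails ((A \to \neg A) \land (A \land \neg A)) \land (\neg A \land (A \to \neg A)).

No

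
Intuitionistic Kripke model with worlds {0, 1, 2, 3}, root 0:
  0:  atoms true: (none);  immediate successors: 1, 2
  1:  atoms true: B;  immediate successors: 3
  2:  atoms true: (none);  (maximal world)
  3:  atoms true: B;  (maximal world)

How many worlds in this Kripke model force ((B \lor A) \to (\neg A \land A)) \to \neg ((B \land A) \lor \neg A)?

0: does not force it — 0 \nVdash ((B \lor A) \to (\neg A \land A)) \to \neg ((B \land A) \lor \neg A): at the accessible world 2, 2 \Vdash (B \lor A) \to (\neg A \land A) but 2 \nVdash \neg ((B \land A) \lor \neg A).
1: forces it.
2: does not force it.
3: forces it.
Worlds forcing the formula: {1, 3}.

2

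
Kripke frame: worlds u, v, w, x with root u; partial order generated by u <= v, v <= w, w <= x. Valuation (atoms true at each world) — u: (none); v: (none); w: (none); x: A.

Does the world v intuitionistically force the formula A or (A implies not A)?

v does not force A or (A implies not A): neither disjunct is forced at v.
v lacks atom A, so v does not force A.

No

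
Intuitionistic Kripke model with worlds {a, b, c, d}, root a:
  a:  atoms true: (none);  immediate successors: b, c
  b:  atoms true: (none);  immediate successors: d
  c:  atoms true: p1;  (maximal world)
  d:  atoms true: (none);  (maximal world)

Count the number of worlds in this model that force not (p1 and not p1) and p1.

1

a: does not force it — a does not force not (p1 and not p1) and p1 since a fails p1.
b: does not force it — b does not force not (p1 and not p1) and p1 since b fails p1.
c: forces it.
d: does not force it.
Worlds forcing the formula: {c}.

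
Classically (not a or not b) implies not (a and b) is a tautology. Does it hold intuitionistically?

Yes

This is a constructively valid De Morgan direction (disjunction of negations to negated conjunction), which is intuitionistically derivable.
If not a holds at a world then no accessible world forces a, hence none forces a and b; likewise for not b.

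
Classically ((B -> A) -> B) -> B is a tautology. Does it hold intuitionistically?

This is Peirce's law, which is not intuitionistically valid.
A Kripke countermodel: worlds u, v; order generated by u <= v; atoms true at each world — u:{}; v:{B}.
u ||-/- ((B -> A) -> B) -> B: already at u itself, u ||- (B -> A) -> B but u ||-/- B.
u lacks atom B, so u ||-/- B.
So the root u does not force the formula.

No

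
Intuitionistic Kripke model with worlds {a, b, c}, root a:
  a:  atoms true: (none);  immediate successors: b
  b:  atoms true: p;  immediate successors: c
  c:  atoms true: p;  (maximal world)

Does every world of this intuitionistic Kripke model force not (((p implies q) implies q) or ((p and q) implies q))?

No

Not every world: a does not force not (((p implies q) implies q) or ((p and q) implies q)).
a does not force not (((p implies q) implies q) or ((p and q) implies q)) since a is accessible from a and a forces ((p implies q) implies q) or ((p and q) implies q).
a forces ((p implies q) implies q) or ((p and q) implies q) via the disjunct (p implies q) implies q.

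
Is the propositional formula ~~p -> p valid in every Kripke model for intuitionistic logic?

No

This is double-negation elimination, which is not intuitionistically valid.
A Kripke countermodel: worlds u0, u1; order generated by u0 <= u1; atoms true at each world — u0:{}; u1:{p}.
u0 ||-/- ~~p -> p: already at u0 itself, u0 ||- ~~p but u0 ||-/- p.
u0 lacks atom p, so u0 ||-/- p.
So the root u0 does not force the formula.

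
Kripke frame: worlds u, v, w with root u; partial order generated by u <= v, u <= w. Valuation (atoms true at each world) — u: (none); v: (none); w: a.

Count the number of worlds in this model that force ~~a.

u: does not force it — u ||-/- ~~a since v is accessible from u and v ||- ~a.
v: does not force it — v ||-/- ~~a since v is accessible from v and v ||- ~a.
w: forces it.
Worlds forcing the formula: {w}.

1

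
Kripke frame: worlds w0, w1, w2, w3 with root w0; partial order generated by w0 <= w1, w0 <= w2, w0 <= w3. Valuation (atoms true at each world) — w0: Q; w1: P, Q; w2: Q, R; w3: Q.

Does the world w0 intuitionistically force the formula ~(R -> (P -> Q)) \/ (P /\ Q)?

No

w0 ||-/- ~(R -> (P -> Q)) \/ (P /\ Q): neither disjunct is forced at w0.
w0 ||-/- ~(R -> (P -> Q)) since w0 is accessible from w0 and w0 ||- R -> (P -> Q).
w0 ||- R -> (P -> Q): every world accessible from w0 that forces R (namely w2) also forces P -> Q.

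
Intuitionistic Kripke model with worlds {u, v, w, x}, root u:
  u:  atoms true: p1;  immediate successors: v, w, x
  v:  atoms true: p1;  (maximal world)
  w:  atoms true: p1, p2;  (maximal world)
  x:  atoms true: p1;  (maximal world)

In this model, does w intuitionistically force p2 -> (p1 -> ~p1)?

w ||-/- p2 -> (p1 -> ~p1): already at w itself, w ||- p2 but w ||-/- p1 -> ~p1.
w ||-/- p1 -> ~p1: already at w itself, w ||- p1 but w ||-/- ~p1.
w ||-/- ~p1 since w is accessible from w and w ||- p1.

No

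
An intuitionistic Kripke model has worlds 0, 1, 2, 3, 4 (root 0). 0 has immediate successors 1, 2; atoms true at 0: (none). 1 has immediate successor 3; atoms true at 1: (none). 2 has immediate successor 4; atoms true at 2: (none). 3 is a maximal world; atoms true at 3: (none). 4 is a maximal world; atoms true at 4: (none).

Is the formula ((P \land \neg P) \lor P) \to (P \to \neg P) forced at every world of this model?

0 \Vdash ((P \land \neg P) \lor P) \to (P \to \neg P) vacuously: no world accessible from 0 forces the antecedent (P \land \neg P) \lor P.
Since the root 0 forces ((P \land \neg P) \lor P) \to (P \to \neg P) and forcing is persistent (monotone upward), every world forces it.

Yes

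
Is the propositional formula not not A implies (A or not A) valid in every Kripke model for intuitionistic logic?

This is a variant of double-negation elimination (deriving excluded middle from double negation), which is not intuitionistically valid.
A Kripke countermodel: worlds s0, s1; order generated by s0 <= s1; atoms true at each world — s0:{}; s1:{A}.
s0 does not force not not A implies (A or not A): already at s0 itself, s0 forces not not A but s0 does not force A or not A.
s0 does not force A or not A: neither disjunct is forced at s0.
s0 lacks atom A, so s0 does not force A.
So the root s0 does not force the formula.

No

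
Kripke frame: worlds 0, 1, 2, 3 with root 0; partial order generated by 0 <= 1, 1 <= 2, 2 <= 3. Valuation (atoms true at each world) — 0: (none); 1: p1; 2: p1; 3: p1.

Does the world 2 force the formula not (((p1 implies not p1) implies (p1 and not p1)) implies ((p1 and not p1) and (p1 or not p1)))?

2 forces not (((p1 implies not p1) implies (p1 and not p1)) implies ((p1 and not p1) and (p1 or not p1))): no world accessible from 2 forces ((p1 implies not p1) implies (p1 and not p1)) implies ((p1 and not p1) and (p1 or not p1)).

Yes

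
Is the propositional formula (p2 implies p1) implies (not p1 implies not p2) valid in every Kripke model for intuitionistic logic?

Yes

This is the forward direction of contraposition, which is intuitionistically derivable.
Assume p2 implies p1 and not p1. If p2 held then p1 would follow, contradicting not p1; so not p2.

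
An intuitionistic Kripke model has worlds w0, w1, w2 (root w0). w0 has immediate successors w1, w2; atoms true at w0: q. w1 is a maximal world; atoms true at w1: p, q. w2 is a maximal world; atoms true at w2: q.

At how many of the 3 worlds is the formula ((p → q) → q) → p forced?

w0: does not force it — w0 ⊮ ((p → q) → q) → p: already at w0 itself, w0 ⊩ (p → q) → q but w0 ⊮ p.
w1: forces it.
w2: does not force it — w2 ⊮ ((p → q) → q) → p: already at w2 itself, w2 ⊩ (p → q) → q but w2 ⊮ p.
Worlds forcing the formula: {w1}.

1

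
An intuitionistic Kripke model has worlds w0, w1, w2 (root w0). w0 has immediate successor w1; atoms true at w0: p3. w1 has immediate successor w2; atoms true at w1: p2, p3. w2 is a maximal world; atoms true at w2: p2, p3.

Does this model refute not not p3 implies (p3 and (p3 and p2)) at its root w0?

w0 does not force not not p3 implies (p3 and (p3 and p2)): already at w0 itself, w0 forces not not p3 but w0 does not force p3 and (p3 and p2).
w0 does not force p3 and (p3 and p2) since w0 fails p3 and p2.
So the root w0 does not force not not p3 implies (p3 and (p3 and p2)); the model is a countermodel.

Yes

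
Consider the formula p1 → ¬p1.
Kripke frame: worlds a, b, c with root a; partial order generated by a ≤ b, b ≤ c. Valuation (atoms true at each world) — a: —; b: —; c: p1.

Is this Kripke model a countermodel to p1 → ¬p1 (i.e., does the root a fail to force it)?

Yes

a ⊮ p1 → ¬p1: at the accessible world c, c ⊩ p1 but c ⊮ ¬p1.
c ⊮ ¬p1 since c is accessible from c and c ⊩ p1.
So the root a does not force p1 → ¬p1; the model is a countermodel.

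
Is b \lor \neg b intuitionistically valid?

This is the law of excluded middle, which is not intuitionistically valid.
A Kripke countermodel: worlds w0, w1; order generated by w0 \le w1; atoms true at each world — w0:{}; w1:{b}.
w0 \nVdash b \lor \neg b: neither disjunct is forced at w0.
w0 lacks atom b, so w0 \nVdash b.
So the root w0 does not force the formula.

No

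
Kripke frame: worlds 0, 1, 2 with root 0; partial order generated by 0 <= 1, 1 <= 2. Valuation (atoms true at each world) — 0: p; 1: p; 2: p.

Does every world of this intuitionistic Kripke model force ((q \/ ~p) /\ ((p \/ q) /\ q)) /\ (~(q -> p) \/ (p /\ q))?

Not every world: 0 ||-/- ((q \/ ~p) /\ ((p \/ q) /\ q)) /\ (~(q -> p) \/ (p /\ q)).
0 ||-/- ((q \/ ~p) /\ ((p \/ q) /\ q)) /\ (~(q -> p) \/ (p /\ q)) since 0 fails (q \/ ~p) /\ ((p \/ q) /\ q).

No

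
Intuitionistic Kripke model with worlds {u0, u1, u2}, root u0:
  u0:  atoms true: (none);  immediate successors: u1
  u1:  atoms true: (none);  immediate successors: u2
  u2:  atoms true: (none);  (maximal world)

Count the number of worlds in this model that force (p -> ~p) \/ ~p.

3

u0: forces it.
u1: forces it.
u2: forces it.
Worlds forcing the formula: {u0, u1, u2}.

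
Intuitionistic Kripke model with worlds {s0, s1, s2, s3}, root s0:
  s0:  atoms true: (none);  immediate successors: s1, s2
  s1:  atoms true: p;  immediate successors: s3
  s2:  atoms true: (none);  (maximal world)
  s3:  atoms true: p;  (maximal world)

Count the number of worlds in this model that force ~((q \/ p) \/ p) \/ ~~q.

1

s0: does not force it — s0 ||-/- ~((q \/ p) \/ p) \/ ~~q: neither disjunct is forced at s0.
s1: does not force it — s1 ||-/- ~((q \/ p) \/ p) \/ ~~q: neither disjunct is forced at s1.
s2: forces it.
s3: does not force it — s3 ||-/- ~((q \/ p) \/ p) \/ ~~q: neither disjunct is forced at s3.
Worlds forcing the formula: {s2}.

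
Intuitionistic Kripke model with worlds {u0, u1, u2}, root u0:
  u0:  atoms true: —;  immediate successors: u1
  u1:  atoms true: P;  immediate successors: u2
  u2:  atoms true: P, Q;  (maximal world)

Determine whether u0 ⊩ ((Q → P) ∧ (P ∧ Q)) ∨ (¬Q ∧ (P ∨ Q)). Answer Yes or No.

No

u0 ⊮ ((Q → P) ∧ (P ∧ Q)) ∨ (¬Q ∧ (P ∨ Q)): neither disjunct is forced at u0.
u0 ⊮ (Q → P) ∧ (P ∧ Q) since u0 fails P ∧ Q.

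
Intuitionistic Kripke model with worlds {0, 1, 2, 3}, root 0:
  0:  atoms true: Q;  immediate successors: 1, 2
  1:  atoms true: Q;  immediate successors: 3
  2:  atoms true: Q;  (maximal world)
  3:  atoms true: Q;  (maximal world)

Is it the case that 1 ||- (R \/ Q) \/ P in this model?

1 ||- (R \/ Q) \/ P via the disjunct R \/ Q.

Yes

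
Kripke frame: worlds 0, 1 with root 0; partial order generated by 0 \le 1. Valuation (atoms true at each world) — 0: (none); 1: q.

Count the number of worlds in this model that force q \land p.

0: does not force it — 0 \nVdash q \land p since 0 fails q.
1: does not force it — 1 \nVdash q \land p since 1 fails p.
Worlds forcing the formula: { }.

0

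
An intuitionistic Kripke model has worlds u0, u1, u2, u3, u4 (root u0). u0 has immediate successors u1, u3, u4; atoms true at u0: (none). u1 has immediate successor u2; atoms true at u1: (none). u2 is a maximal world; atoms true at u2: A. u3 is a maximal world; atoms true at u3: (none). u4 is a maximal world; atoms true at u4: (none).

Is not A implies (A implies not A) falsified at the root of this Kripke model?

No

u0 forces not A implies (A implies not A): every world accessible from u0 that forces not A (namely u3, u4) also forces A implies not A.
So the root u0 forces not A implies (A implies not A); the model is not a countermodel.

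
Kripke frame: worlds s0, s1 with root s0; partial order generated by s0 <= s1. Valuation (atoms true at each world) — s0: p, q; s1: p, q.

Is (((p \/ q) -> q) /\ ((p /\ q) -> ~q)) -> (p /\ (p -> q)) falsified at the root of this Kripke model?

No

s0 ||- (((p \/ q) -> q) /\ ((p /\ q) -> ~q)) -> (p /\ (p -> q)) vacuously: no world accessible from s0 forces the antecedent ((p \/ q) -> q) /\ ((p /\ q) -> ~q).
So the root s0 forces (((p \/ q) -> q) /\ ((p /\ q) -> ~q)) -> (p /\ (p -> q)); the model is not a countermodel.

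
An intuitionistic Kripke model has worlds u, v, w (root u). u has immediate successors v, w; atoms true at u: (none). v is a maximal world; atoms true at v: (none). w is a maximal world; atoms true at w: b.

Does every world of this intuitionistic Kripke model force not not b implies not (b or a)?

Not every world: u does not force not not b implies not (b or a).
u does not force not not b implies not (b or a): at the accessible world w, w forces not not b but w does not force not (b or a).
w does not force not (b or a) since w is accessible from w and w forces b or a.
w forces b or a via the disjunct b.

No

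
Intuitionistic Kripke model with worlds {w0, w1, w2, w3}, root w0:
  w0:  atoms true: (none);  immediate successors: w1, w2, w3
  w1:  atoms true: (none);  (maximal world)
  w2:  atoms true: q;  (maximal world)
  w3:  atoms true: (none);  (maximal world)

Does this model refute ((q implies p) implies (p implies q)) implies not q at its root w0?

w0 does not force ((q implies p) implies (p implies q)) implies not q: already at w0 itself, w0 forces (q implies p) implies (p implies q) but w0 does not force not q.
w0 does not force not q since w2 is accessible from w0 and w2 forces q.
So the root w0 does not force ((q implies p) implies (p implies q)) implies not q; the model is a countermodel.

Yes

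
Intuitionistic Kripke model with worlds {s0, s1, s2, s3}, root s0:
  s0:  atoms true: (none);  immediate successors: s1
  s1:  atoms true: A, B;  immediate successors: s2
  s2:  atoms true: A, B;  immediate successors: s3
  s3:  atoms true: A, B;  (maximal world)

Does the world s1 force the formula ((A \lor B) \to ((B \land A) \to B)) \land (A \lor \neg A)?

s1 \Vdash ((A \lor B) \to ((B \land A) \to B)) \land (A \lor \neg A) since s1 forces both conjuncts.

Yes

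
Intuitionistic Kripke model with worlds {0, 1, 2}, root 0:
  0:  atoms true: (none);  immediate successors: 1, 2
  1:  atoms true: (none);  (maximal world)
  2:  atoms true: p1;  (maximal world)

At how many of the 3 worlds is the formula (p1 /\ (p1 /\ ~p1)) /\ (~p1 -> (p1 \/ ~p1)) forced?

0: does not force it — 0 ||-/- (p1 /\ (p1 /\ ~p1)) /\ (~p1 -> (p1 \/ ~p1)) since 0 fails p1 /\ (p1 /\ ~p1).
1: does not force it.
2: does not force it.
Worlds forcing the formula: { }.

0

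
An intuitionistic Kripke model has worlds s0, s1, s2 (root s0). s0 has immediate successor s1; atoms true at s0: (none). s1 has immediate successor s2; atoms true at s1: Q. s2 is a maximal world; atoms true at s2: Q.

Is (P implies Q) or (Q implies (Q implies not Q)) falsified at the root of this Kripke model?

No

s0 forces (P implies Q) or (Q implies (Q implies not Q)) via the disjunct P implies Q.
So the root s0 forces (P implies Q) or (Q implies (Q implies not Q)); the model is not a countermodel.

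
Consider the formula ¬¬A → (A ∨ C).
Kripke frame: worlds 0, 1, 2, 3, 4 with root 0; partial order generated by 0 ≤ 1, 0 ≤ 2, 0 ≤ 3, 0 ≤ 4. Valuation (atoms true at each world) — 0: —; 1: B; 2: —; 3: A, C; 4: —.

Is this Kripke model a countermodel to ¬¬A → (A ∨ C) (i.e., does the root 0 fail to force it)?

0 ⊩ ¬¬A → (A ∨ C): every world accessible from 0 that forces ¬¬A (namely 3) also forces A ∨ C.
So the root 0 forces ¬¬A → (A ∨ C); the model is not a countermodel.

No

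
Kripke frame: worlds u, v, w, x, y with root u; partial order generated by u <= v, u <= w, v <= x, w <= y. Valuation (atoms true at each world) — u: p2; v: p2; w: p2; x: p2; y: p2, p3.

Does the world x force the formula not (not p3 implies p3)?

Yes

x forces not (not p3 implies p3): no world accessible from x forces not p3 implies p3.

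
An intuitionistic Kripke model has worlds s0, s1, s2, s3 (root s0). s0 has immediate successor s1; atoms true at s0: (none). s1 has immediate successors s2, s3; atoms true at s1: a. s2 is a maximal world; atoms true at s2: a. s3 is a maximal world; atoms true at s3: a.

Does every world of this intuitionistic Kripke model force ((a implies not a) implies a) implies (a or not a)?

No

Not every world: s0 does not force ((a implies not a) implies a) implies (a or not a).
s0 does not force ((a implies not a) implies a) implies (a or not a): already at s0 itself, s0 forces (a implies not a) implies a but s0 does not force a or not a.
s0 does not force a or not a: neither disjunct is forced at s0.
s0 lacks atom a, so s0 does not force a.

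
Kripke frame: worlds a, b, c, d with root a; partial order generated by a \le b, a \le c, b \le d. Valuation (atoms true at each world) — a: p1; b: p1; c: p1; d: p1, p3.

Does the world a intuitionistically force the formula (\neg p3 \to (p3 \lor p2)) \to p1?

a \Vdash (\neg p3 \to (p3 \lor p2)) \to p1: every world accessible from a that forces \neg p3 \to (p3 \lor p2) (namely b, d) also forces p1.

Yes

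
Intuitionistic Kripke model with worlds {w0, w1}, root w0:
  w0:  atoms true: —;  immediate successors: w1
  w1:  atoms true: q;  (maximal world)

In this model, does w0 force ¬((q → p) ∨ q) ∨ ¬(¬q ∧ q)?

Yes

w0 ⊩ ¬((q → p) ∨ q) ∨ ¬(¬q ∧ q) via the disjunct ¬(¬q ∧ q).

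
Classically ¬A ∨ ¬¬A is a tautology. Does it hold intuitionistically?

No

This is the weak law of excluded middle, which is not intuitionistically valid.
A Kripke countermodel: worlds w0, w1, w2; order generated by w0 ≤ w1, w0 ≤ w2; atoms true at each world — w0:{}; w1:{A}; w2:{}.
w0 ⊮ ¬A ∨ ¬¬A: neither disjunct is forced at w0.
w0 ⊮ ¬A since w1 is accessible from w0 and w1 ⊩ A.
So the root w0 does not force the formula.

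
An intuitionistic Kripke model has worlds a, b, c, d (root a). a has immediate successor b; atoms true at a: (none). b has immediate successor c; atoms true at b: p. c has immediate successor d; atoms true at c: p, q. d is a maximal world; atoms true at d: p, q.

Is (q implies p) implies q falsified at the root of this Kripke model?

a does not force (q implies p) implies q: already at a itself, a forces q implies p but a does not force q.
a lacks atom q, so a does not force q.
So the root a does not force (q implies p) implies q; the model is a countermodel.

Yes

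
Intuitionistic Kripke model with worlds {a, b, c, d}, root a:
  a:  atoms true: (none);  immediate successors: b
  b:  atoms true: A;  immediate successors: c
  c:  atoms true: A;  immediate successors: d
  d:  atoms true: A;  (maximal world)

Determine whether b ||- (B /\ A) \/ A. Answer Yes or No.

b ||- (B /\ A) \/ A via the disjunct A.

Yes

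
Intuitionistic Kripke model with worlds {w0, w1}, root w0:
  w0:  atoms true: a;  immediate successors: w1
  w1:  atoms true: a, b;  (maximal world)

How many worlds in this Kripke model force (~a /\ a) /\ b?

w0: does not force it — w0 ||-/- (~a /\ a) /\ b since w0 fails ~a /\ a.
w1: does not force it — w1 ||-/- (~a /\ a) /\ b since w1 fails ~a /\ a.
Worlds forcing the formula: { }.

0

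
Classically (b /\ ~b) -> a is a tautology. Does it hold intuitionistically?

This is an instance of ex falso quodlibet, which is intuitionistically derivable.
No world can force both b and ~b, so the antecedent b /\ ~b is never forced and the implication holds vacuously at every world.

Yes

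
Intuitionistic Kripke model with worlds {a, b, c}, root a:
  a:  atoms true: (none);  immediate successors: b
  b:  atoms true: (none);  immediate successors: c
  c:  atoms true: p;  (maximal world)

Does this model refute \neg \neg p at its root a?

No

a \Vdash \neg \neg p: no world accessible from a forces \neg p.
So the root a forces \neg \neg p; the model is not a countermodel.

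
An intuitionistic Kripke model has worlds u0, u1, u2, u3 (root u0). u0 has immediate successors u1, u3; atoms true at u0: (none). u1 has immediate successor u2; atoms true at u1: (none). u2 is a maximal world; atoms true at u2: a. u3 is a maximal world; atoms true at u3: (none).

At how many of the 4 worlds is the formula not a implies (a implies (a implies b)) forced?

u0: forces it.
u1: forces it.
u2: forces it.
u3: forces it.
Worlds forcing the formula: {u0, u1, u2, u3}.

4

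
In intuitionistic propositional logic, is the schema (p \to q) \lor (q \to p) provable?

No

This is the Gödel–Dummett linearity axiom, which is not intuitionistically valid.
A Kripke countermodel: worlds u0, u1, u2; order generated by u0 \le u1, u0 \le u2; atoms true at each world — u0:{}; u1:{p}; u2:{q}.
u0 \nVdash (p \to q) \lor (q \to p): neither disjunct is forced at u0.
u0 \nVdash p \to q: at the accessible world u1, u1 \Vdash p but u1 \nVdash q.
u1 lacks atom q, so u1 \nVdash q.
So the root u0 does not force the formula.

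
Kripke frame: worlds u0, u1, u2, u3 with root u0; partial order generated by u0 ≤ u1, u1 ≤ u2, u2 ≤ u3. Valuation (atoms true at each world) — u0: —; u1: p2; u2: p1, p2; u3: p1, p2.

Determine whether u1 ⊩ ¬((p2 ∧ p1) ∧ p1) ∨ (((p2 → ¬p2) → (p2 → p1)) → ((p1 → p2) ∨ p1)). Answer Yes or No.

Yes

u1 ⊩ ¬((p2 ∧ p1) ∧ p1) ∨ (((p2 → ¬p2) → (p2 → p1)) → ((p1 → p2) ∨ p1)) via the disjunct ((p2 → ¬p2) → (p2 → p1)) → ((p1 → p2) ∨ p1).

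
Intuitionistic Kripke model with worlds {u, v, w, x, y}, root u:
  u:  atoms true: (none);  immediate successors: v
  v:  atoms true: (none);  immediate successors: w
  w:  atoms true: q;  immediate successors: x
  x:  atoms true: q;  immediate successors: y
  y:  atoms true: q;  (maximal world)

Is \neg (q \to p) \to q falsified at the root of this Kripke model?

Yes

u \nVdash \neg (q \to p) \to q: already at u itself, u \Vdash \neg (q \to p) but u \nVdash q.
u lacks atom q, so u \nVdash q.
So the root u does not force \neg (q \to p) \to q; the model is a countermodel.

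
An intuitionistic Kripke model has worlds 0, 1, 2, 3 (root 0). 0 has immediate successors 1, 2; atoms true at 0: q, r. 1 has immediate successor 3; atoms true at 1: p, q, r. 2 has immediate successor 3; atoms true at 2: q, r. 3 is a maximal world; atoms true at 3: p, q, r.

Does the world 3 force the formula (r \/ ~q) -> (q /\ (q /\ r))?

Yes

3 ||- (r \/ ~q) -> (q /\ (q /\ r)): every world accessible from 3 that forces r \/ ~q (namely 3) also forces q /\ (q /\ r).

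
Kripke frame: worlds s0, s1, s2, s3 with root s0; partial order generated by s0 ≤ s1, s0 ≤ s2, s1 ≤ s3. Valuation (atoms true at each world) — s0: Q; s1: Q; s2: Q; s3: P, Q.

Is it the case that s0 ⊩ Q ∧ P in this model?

s0 ⊮ Q ∧ P since s0 fails P.

No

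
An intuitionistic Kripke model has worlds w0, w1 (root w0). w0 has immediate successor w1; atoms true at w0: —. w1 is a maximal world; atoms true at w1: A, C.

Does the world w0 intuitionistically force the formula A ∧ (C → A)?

w0 ⊮ A ∧ (C → A) since w0 fails A.

No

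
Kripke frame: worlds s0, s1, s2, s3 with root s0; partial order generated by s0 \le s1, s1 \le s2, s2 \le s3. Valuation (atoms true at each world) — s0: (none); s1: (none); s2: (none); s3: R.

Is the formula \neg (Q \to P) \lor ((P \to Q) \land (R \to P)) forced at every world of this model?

Not every world: s0 \nVdash \neg (Q \to P) \lor ((P \to Q) \land (R \to P)).
s0 \nVdash \neg (Q \to P) \lor ((P \to Q) \land (R \to P)): neither disjunct is forced at s0.
s0 \nVdash \neg (Q \to P) since s0 is accessible from s0 and s0 \Vdash Q \to P.

No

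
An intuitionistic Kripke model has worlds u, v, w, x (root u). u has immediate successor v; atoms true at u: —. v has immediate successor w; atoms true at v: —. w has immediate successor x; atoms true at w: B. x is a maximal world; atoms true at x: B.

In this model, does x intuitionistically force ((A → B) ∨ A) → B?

Yes

x ⊩ ((A → B) ∨ A) → B: every world accessible from x that forces (A → B) ∨ A (namely x) also forces B.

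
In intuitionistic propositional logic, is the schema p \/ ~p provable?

No

This is the law of excluded middle, which is not intuitionistically valid.
A Kripke countermodel: worlds w0, w1; order generated by w0 <= w1; atoms true at each world — w0:{}; w1:{p}.
w0 ||-/- p \/ ~p: neither disjunct is forced at w0.
w0 lacks atom p, so w0 ||-/- p.
So the root w0 does not force the formula.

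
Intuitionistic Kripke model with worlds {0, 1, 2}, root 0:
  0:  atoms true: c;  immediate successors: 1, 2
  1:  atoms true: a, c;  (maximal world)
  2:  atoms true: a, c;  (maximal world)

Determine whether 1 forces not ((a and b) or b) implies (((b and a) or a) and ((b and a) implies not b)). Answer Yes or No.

Yes

1 forces not ((a and b) or b) implies (((b and a) or a) and ((b and a) implies not b)): every world accessible from 1 that forces not ((a and b) or b) (namely 1) also forces ((b and a) or a) and ((b and a) implies not b).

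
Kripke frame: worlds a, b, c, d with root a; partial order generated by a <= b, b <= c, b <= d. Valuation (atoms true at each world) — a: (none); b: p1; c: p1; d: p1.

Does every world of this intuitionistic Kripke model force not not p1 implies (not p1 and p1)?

No

Not every world: a does not force not not p1 implies (not p1 and p1).
a does not force not not p1 implies (not p1 and p1): already at a itself, a forces not not p1 but a does not force not p1 and p1.
a does not force not p1 and p1 since a fails not p1.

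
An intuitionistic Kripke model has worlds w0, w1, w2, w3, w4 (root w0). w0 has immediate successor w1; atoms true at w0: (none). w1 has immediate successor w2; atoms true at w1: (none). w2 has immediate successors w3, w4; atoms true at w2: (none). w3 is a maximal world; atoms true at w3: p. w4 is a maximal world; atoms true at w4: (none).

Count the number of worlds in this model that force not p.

w0: does not force it — w0 does not force not p since w3 is accessible from w0 and w3 forces p.
w1: does not force it — w1 does not force not p since w3 is accessible from w1 and w3 forces p.
w2: does not force it — w2 does not force not p since w3 is accessible from w2 and w3 forces p.
w3: does not force it.
w4: forces it.
Worlds forcing the formula: {w4}.

1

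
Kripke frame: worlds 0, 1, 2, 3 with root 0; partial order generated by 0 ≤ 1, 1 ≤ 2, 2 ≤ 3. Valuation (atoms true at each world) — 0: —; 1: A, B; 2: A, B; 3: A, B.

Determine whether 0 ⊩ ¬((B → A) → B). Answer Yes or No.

No

0 ⊮ ¬((B → A) → B) since 1 is accessible from 0 and 1 ⊩ (B → A) → B.
1 ⊩ (B → A) → B: every world accessible from 1 that forces B → A (namely 1, 2, 3) also forces B.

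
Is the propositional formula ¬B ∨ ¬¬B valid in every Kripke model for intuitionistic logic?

No

This is the weak law of excluded middle, which is not intuitionistically valid.
A Kripke countermodel: worlds 0, 1, 2; order generated by 0 ≤ 1, 0 ≤ 2; atoms true at each world — 0:{}; 1:{B}; 2:{}.
0 ⊮ ¬B ∨ ¬¬B: neither disjunct is forced at 0.
0 ⊮ ¬B since 1 is accessible from 0 and 1 ⊩ B.
So the root 0 does not force the formula.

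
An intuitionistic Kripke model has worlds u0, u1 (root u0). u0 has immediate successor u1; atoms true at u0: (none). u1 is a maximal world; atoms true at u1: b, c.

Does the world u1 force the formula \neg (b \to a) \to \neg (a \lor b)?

No

u1 \nVdash \neg (b \to a) \to \neg (a \lor b): already at u1 itself, u1 \Vdash \neg (b \to a) but u1 \nVdash \neg (a \lor b).
u1 \nVdash \neg (a \lor b) since u1 is accessible from u1 and u1 \Vdash a \lor b.
u1 \Vdash a \lor b via the disjunct b.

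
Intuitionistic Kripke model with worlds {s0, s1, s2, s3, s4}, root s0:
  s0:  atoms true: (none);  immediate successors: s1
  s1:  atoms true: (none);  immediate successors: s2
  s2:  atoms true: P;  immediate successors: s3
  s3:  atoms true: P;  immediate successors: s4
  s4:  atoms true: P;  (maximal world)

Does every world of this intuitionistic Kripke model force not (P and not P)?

Yes

s0 forces not (P and not P): no world accessible from s0 forces P and not P.
Since the root s0 forces not (P and not P) and forcing is persistent (monotone upward), every world forces it.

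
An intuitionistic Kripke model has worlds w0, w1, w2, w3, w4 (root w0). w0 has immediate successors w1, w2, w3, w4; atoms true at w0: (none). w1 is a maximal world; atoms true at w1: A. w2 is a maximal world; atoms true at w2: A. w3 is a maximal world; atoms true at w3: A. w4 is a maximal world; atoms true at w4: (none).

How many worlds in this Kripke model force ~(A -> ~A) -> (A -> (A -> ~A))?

w0: does not force it — w0 ||-/- ~(A -> ~A) -> (A -> (A -> ~A)): at the accessible world w1, w1 ||- ~(A -> ~A) but w1 ||-/- A -> (A -> ~A).
w1: does not force it — w1 ||-/- ~(A -> ~A) -> (A -> (A -> ~A)): already at w1 itself, w1 ||- ~(A -> ~A) but w1 ||-/- A -> (A -> ~A).
w2: does not force it — w2 ||-/- ~(A -> ~A) -> (A -> (A -> ~A)): already at w2 itself, w2 ||- ~(A -> ~A) but w2 ||-/- A -> (A -> ~A).
w3: does not force it.
w4: forces it.
Worlds forcing the formula: {w4}.

1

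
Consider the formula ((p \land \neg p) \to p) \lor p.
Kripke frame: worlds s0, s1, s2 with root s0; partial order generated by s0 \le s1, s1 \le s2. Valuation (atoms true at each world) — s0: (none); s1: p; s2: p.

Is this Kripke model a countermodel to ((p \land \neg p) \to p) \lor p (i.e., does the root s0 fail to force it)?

s0 \Vdash ((p \land \neg p) \to p) \lor p via the disjunct (p \land \neg p) \to p.
So the root s0 forces ((p \land \neg p) \to p) \lor p; the model is not a countermodel.

No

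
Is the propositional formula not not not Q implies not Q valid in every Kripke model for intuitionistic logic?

This is triple-negation reduction, which is intuitionistically derivable.
Assume not not not Q and suppose Q. Then not not Q (double-negation introduction), contradicting not not not Q. So not Q.

Yes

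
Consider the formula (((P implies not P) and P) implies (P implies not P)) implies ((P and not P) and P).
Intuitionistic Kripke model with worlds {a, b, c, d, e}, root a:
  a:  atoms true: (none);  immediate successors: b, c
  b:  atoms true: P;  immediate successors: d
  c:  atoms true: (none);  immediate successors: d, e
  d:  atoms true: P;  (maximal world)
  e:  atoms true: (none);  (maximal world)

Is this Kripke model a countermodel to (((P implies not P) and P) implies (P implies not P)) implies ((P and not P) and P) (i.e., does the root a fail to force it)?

a does not force (((P implies not P) and P) implies (P implies not P)) implies ((P and not P) and P): already at a itself, a forces ((P implies not P) and P) implies (P implies not P) but a does not force (P and not P) and P.
a does not force (P and not P) and P since a fails P and not P.
So the root a does not force (((P implies not P) and P) implies (P implies not P)) implies ((P and not P) and P); the model is a countermodel.

Yes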